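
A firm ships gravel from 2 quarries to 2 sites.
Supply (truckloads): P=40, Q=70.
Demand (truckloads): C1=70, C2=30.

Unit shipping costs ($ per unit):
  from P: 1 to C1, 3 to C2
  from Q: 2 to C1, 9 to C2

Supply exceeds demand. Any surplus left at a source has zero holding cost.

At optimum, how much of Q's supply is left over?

10

Minimum-cost shipments:
  P→C1: 10 × $1 = $10
  P→C2: 30 × $3 = $90
  Q→C1: 60 × $2 = $120
Total cost = $220.
Q ships 60 of its 70, leaving 10.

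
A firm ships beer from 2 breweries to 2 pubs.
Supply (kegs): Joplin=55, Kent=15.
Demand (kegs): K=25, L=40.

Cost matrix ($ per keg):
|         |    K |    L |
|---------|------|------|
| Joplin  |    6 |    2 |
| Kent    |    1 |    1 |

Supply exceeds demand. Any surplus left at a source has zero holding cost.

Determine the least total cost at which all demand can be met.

Optimal allocation:
  Joplin→K: 10 × $6 = $60
  Joplin→L: 40 × $2 = $80
  Kent→K: 15 × $1 = $15
Total = 60 + 80 + 15 = $155.

155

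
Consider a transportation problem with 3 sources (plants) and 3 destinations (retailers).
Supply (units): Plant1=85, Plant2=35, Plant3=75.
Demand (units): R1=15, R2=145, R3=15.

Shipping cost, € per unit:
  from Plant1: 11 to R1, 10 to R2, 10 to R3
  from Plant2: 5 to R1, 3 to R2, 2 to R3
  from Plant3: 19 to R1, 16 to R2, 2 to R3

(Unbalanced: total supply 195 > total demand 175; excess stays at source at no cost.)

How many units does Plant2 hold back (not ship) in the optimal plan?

An optimal plan:
  Plant1->R1: 15 × €11 = €165
  Plant1->R2: 70 × €10 = €700
  Plant2->R2: 35 × €3 = €105
  Plant3->R2: 40 × €16 = €640
  Plant3->R3: 15 × €2 = €30
Total cost = €1640.
Plant2 ships 35 of its 35, leaving 0.

0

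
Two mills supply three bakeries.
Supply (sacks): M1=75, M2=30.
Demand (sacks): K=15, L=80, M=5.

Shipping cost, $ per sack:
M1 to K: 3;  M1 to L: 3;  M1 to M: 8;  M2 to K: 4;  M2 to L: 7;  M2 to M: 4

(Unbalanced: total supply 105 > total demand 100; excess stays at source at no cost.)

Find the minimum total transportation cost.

340

Optimal allocation:
  M1->L: 75 sacks
  M2->K: 15 sacks
  M2->L: 5 sacks
  M2->M: 5 sacks
Total cost = $340.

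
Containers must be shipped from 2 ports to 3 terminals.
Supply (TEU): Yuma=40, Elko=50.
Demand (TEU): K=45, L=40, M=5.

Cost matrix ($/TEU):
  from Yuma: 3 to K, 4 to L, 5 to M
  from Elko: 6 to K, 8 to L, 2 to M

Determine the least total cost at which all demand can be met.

A cheapest plan:
  Yuma→L: 40 × $4 = $160
  Elko→K: 45 × $6 = $270
  Elko→M: 5 × $2 = $10
Total = 160 + 270 + 10 = $440.
(Supply check: Yuma ships 40; Elko ships 50.)

440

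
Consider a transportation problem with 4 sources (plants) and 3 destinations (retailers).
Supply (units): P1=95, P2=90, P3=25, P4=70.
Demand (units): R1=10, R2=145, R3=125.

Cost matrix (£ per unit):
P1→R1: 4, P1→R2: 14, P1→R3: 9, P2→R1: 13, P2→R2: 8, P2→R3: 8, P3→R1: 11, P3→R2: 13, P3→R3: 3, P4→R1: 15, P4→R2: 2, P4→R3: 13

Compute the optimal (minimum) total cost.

Optimal allocation:
  P1→R1: 10 × £4 = £40
  P1→R3: 85 × £9 = £765
  P2→R2: 75 × £8 = £600
  P2→R3: 15 × £8 = £120
  P3→R3: 25 × £3 = £75
  P4→R2: 70 × £2 = £140
Total = 40 + 765 + 600 + 120 + 75 + 140 = £1740.

1740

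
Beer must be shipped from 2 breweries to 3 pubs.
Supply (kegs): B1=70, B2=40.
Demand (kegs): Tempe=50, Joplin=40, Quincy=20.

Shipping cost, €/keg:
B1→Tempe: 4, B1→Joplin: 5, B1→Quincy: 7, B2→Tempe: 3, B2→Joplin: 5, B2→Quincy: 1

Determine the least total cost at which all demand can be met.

400

One minimum-cost allocation:
  B1->Tempe: 30 × €4 = €120
  B1->Joplin: 40 × €5 = €200
  B2->Tempe: 20 × €3 = €60
  B2->Quincy: 20 × €1 = €20
Total = 120 + 200 + 60 + 20 = €400.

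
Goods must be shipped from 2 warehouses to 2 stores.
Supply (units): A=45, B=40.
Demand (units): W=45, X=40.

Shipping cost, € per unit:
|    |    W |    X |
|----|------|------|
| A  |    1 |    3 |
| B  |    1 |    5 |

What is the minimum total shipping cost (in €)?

165

An optimal shipping plan:
  A→W: 5 × €1 = €5
  A→X: 40 × €3 = €120
  B→W: 40 × €1 = €40
Total = 5 + 120 + 40 = €165.
(Supply check: A ships 45; B ships 40.)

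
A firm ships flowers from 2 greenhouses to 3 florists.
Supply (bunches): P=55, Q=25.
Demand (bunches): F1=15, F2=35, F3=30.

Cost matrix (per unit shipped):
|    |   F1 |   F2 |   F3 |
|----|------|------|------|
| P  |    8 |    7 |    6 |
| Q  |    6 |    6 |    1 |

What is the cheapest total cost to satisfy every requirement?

420

A cheapest plan:
  P–F1: 15 × 8 = 120
  P–F2: 35 × 7 = 245
  P–F3: 5 × 6 = 30
  Q–F3: 25 × 1 = 25
Total = 120 + 245 + 30 + 25 = 420.
(Supply check: P ships 55; Q ships 25.)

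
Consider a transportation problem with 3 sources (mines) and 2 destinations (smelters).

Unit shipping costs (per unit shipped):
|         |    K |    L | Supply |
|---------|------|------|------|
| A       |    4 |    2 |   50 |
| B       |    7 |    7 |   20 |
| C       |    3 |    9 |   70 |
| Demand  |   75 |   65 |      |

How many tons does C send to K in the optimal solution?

Solving gives:
  A→L: 50 × 2 = 100
  B→K: 5 × 7 = 35
  B→L: 15 × 7 = 105
  C→K: 70 × 3 = 210
Total cost = 450.
So C→K carries 70 tons.

70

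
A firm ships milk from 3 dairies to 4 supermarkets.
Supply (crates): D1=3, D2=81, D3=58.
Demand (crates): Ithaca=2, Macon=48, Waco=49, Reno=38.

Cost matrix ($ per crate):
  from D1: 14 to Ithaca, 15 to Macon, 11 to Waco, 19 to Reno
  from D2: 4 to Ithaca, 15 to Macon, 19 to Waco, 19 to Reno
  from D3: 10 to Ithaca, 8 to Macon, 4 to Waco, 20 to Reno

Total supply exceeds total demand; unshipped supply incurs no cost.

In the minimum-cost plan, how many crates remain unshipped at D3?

0

Minimum-cost shipments:
  D1 to Waco: 3 × $11 = $33
  D2 to Ithaca: 2 × $4 = $8
  D2 to Macon: 36 × $15 = $540
  D2 to Reno: 38 × $19 = $722
  D3 to Macon: 12 × $8 = $96
  D3 to Waco: 46 × $4 = $184
Total cost = $1583.
D3 ships 58 of its 58, leaving 0.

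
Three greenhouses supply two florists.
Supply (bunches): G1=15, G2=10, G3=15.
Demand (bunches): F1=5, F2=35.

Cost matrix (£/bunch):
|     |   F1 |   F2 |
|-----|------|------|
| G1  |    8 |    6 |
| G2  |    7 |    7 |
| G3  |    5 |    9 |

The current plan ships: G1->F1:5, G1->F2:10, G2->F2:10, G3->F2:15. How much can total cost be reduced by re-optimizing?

30

Current plan cost = 5·8 + 10·6 + 10·7 + 15·9 = £305.
Optimal plan:
  G1–F2: 15 bunches
  G2–F2: 10 bunches
  G3–F1: 5 bunches
  G3–F2: 10 bunches
Optimal cost = £275.
Saving = 305 − 275 = £30.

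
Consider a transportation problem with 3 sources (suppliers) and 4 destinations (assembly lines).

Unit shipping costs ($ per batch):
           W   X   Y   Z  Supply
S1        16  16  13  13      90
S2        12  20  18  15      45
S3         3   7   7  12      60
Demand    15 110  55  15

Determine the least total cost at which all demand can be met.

Optimal allocation:
  S1→X: 35 batches
  S1→Y: 55 batches
  S2→W: 15 batches
  S2→X: 15 batches
  S2→Z: 15 batches
  S3→X: 60 batches
Total cost = $2400.

2400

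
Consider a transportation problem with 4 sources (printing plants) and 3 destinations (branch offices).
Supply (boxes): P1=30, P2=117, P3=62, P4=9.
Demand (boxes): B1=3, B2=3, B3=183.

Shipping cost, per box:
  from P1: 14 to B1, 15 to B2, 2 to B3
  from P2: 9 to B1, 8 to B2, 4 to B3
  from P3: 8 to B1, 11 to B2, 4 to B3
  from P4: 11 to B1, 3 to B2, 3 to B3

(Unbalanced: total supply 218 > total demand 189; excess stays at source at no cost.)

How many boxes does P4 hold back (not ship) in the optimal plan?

0

Minimum-cost shipments:
  P1→B3: 30 boxes
  P2→B3: 88 boxes
  P3→B1: 3 boxes
  P3→B3: 59 boxes
  P4→B2: 3 boxes
  P4→B3: 6 boxes
Total cost = 699.
P4 ships 9 of its 9, leaving 0.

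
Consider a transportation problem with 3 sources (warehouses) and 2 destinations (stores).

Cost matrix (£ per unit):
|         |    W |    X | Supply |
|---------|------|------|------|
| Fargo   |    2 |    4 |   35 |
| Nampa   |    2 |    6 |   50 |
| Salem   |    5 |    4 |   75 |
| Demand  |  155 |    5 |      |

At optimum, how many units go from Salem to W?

The minimum-cost plan:
  Fargo–W: 35 × £2 = £70
  Nampa–W: 50 × £2 = £100
  Salem–W: 70 × £5 = £350
  Salem–X: 5 × £4 = £20
Total cost = £540.
So Salem→W carries 70 units.

70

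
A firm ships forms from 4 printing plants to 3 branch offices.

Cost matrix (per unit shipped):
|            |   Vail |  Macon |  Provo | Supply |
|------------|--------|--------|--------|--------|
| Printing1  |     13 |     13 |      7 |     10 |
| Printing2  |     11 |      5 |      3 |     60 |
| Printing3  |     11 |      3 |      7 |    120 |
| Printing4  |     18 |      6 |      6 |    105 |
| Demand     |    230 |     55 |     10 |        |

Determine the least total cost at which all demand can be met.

3220

Optimal allocation:
  Printing1->Vail: 10 boxes
  Printing2->Vail: 60 boxes
  Printing3->Vail: 120 boxes
  Printing4->Vail: 40 boxes
  Printing4->Macon: 55 boxes
  Printing4->Provo: 10 boxes
Total cost = 3220.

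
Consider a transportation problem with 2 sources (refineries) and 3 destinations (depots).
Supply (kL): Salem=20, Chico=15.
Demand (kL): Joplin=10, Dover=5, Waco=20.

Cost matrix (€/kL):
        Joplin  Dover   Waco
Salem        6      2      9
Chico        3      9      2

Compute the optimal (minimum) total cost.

145

Optimal allocation:
  Salem->Joplin: 10 kL
  Salem->Dover: 5 kL
  Salem->Waco: 5 kL
  Chico->Waco: 15 kL
Total cost = €145.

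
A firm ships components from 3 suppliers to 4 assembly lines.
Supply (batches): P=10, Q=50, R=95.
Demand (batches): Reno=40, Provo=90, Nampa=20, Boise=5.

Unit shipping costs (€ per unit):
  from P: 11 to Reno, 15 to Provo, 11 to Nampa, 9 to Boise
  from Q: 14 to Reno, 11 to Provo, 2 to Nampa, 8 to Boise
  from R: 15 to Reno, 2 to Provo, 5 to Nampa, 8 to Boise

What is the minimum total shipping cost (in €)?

790

An optimal shipping plan:
  P→Reno: 10 × €11 = €110
  Q→Reno: 30 × €14 = €420
  Q→Nampa: 20 × €2 = €40
  R→Provo: 90 × €2 = €180
  R→Boise: 5 × €8 = €40
Total = 110 + 420 + 40 + 180 + 40 = €790.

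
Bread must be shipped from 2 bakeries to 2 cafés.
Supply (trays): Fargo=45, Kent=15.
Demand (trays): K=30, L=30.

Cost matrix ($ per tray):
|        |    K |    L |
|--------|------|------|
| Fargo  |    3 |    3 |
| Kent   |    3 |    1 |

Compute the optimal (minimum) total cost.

150

An optimal shipping plan:
  Fargo to K: 30 × $3 = $90
  Fargo to L: 15 × $3 = $45
  Kent to L: 15 × $1 = $15
Total = 90 + 45 + 15 = $150.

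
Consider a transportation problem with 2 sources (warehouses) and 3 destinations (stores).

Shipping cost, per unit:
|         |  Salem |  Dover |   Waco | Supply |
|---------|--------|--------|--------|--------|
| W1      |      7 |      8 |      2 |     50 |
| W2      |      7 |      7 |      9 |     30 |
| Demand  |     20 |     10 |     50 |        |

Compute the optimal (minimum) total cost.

An optimal shipping plan:
  W1->Waco: 50 × 2 = 100
  W2->Salem: 20 × 7 = 140
  W2->Dover: 10 × 7 = 70
Total = 100 + 140 + 70 = 310.

310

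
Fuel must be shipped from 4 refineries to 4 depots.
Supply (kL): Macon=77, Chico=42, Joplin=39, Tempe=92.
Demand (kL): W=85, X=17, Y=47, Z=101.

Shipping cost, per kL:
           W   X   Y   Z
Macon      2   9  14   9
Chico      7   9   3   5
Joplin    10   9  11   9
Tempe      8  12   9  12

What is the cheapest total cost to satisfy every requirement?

An optimal shipping plan:
  Macon→W: 77 kL
  Chico→Z: 42 kL
  Joplin→X: 17 kL
  Joplin→Z: 22 kL
  Tempe→W: 8 kL
  Tempe→Y: 47 kL
  Tempe→Z: 37 kL
Total cost = 1646.

1646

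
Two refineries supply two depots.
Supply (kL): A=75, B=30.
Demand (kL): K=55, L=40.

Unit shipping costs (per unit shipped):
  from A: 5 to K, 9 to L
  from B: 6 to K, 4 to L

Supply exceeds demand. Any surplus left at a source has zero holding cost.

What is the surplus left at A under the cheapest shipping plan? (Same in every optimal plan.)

An optimal plan:
  A to K: 55 × 5 = 275
  A to L: 10 × 9 = 90
  B to L: 30 × 4 = 120
Total cost = 485.
A ships 65 of its 75, leaving 10.

10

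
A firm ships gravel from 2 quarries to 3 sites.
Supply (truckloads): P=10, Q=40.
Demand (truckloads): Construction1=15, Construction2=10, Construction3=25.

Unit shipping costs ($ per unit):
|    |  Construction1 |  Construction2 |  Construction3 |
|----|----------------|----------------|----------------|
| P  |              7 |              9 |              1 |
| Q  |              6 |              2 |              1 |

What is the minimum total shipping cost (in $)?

A cheapest plan:
  P->Construction3: 10 × $1 = $10
  Q->Construction1: 15 × $6 = $90
  Q->Construction2: 10 × $2 = $20
  Q->Construction3: 15 × $1 = $15
Total = 10 + 90 + 20 + 15 = $135.
(Supply check: P ships 10; Q ships 40.)

135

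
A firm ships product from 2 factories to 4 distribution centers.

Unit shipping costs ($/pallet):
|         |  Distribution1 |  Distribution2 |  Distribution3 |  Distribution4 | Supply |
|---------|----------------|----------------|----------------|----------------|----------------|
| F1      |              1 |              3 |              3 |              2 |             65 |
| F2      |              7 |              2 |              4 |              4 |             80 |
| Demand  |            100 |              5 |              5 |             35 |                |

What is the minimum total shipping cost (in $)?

One minimum-cost allocation:
  F1 to Distribution1: 65 × $1 = $65
  F2 to Distribution1: 35 × $7 = $245
  F2 to Distribution2: 5 × $2 = $10
  F2 to Distribution3: 5 × $4 = $20
  F2 to Distribution4: 35 × $4 = $140
Total = 65 + 245 + 10 + 20 + 140 = $480.

480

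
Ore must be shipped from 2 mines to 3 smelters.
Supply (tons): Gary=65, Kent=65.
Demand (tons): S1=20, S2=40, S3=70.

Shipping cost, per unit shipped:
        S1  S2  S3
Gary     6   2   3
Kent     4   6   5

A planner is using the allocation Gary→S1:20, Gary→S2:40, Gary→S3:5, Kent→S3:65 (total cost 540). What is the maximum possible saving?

80

Current plan cost = 20·6 + 40·2 + 5·3 + 65·5 = 540.
Optimal plan:
  Gary→S2: 40 × 2 = 80
  Gary→S3: 25 × 3 = 75
  Kent→S1: 20 × 4 = 80
  Kent→S3: 45 × 5 = 225
Optimal cost = 460.
Saving = 540 − 460 = 80.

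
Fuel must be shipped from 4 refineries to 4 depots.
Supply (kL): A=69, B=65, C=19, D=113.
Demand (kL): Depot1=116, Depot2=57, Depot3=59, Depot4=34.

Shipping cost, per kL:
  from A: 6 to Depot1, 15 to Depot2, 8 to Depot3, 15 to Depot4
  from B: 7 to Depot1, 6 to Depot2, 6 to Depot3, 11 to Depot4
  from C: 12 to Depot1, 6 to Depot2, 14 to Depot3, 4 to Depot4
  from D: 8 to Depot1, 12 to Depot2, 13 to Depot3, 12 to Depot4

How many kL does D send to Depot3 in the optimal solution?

0

The minimum-cost plan:
  A to Depot1: 18 × 6 = 108
  A to Depot3: 51 × 8 = 408
  B to Depot2: 57 × 6 = 342
  B to Depot3: 8 × 6 = 48
  C to Depot4: 19 × 4 = 76
  D to Depot1: 98 × 8 = 784
  D to Depot4: 15 × 12 = 180
Total cost = 1946.
The route D→Depot3 is not used.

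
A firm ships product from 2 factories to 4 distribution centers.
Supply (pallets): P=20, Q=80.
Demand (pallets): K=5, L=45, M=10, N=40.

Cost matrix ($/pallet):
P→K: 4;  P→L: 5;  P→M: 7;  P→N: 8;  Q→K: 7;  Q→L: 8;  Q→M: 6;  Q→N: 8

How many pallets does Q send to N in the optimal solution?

40

Optimal shipments:
  P to L: 20 × $5 = $100
  Q to K: 5 × $7 = $35
  Q to L: 25 × $8 = $200
  Q to M: 10 × $6 = $60
  Q to N: 40 × $8 = $320
Total cost = $715.
So Q→N carries 40 pallets.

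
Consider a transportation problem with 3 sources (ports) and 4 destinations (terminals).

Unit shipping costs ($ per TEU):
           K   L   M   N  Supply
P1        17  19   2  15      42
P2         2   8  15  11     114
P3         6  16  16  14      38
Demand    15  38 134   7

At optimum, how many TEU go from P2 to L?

38

Optimal shipments:
  P1–M: 42 × $2 = $84
  P2–K: 15 × $2 = $30
  P2–L: 38 × $8 = $304
  P2–M: 54 × $15 = $810
  P2–N: 7 × $11 = $77
  P3–M: 38 × $16 = $608
Total cost = $1913.
So P2→L carries 38 TEU.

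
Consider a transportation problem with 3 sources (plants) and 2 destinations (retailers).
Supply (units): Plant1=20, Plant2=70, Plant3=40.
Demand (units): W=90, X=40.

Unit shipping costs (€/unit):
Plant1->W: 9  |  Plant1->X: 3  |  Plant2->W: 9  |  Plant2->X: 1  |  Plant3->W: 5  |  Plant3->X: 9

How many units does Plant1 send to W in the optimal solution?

20

Optimal shipments:
  Plant1 to W: 20 × €9 = €180
  Plant2 to W: 30 × €9 = €270
  Plant2 to X: 40 × €1 = €40
  Plant3 to W: 40 × €5 = €200
Total cost = €690.
So Plant1→W carries 20 units.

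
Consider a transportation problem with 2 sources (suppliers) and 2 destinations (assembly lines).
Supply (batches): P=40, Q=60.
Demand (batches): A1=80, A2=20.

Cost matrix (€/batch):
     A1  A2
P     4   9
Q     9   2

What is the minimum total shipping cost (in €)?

One minimum-cost allocation:
  P->A1: 40 × €4 = €160
  Q->A1: 40 × €9 = €360
  Q->A2: 20 × €2 = €40
Total = 160 + 360 + 40 = €560.
(Supply check: P ships 40; Q ships 60.)

560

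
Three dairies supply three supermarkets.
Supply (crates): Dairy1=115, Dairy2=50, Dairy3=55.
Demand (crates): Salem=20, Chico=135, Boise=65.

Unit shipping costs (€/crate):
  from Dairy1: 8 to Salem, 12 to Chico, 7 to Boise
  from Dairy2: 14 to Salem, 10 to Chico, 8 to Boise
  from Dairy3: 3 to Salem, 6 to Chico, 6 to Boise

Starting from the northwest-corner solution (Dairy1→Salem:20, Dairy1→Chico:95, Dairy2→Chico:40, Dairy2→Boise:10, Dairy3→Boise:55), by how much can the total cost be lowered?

Current plan cost = 20·8 + 95·12 + 40·10 + 10·8 + 55·6 = €2110.
Optimal plan:
  Dairy1→Salem: 20 × €8 = €160
  Dairy1→Chico: 30 × €12 = €360
  Dairy1→Boise: 65 × €7 = €455
  Dairy2→Chico: 50 × €10 = €500
  Dairy3→Chico: 55 × €6 = €330
Optimal cost = €1805.
Saving = 2110 − 1805 = €305.

305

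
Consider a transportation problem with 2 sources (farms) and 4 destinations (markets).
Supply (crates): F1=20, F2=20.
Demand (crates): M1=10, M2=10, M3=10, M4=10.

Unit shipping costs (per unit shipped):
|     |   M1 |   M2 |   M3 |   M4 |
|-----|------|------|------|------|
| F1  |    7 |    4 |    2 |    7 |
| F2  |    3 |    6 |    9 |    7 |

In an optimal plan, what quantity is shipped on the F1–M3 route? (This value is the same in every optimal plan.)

The minimum-cost plan:
  F1–M2: 10 × 4 = 40
  F1–M3: 10 × 2 = 20
  F2–M1: 10 × 3 = 30
  F2–M4: 10 × 7 = 70
Total cost = 160.
So F1→M3 carries 10 crates.

10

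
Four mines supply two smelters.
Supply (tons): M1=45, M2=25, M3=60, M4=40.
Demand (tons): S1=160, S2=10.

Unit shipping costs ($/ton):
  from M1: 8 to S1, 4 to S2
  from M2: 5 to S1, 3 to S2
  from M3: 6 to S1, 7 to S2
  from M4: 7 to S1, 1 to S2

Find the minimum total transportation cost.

A cheapest plan:
  M1->S1: 45 × $8 = $360
  M2->S1: 25 × $5 = $125
  M3->S1: 60 × $6 = $360
  M4->S1: 30 × $7 = $210
  M4->S2: 10 × $1 = $10
Total = 360 + 125 + 360 + 210 + 10 = $1065.

1065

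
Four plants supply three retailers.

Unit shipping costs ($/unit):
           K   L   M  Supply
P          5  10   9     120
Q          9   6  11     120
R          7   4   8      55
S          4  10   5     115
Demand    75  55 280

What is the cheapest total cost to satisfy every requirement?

2840

An optimal shipping plan:
  P->K: 75 × $5 = $375
  P->M: 45 × $9 = $405
  Q->L: 55 × $6 = $330
  Q->M: 65 × $11 = $715
  R->M: 55 × $8 = $440
  S->M: 115 × $5 = $575
Total = 375 + 405 + 330 + 715 + 440 + 575 = $2840.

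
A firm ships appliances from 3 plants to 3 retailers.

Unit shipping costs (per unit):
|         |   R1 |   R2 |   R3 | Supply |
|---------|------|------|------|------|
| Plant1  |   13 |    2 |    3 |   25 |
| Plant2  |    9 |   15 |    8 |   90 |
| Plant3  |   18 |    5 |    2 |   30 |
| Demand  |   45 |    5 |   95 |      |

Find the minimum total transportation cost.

895

Optimal allocation:
  Plant1 to R2: 5 × 2 = 10
  Plant1 to R3: 20 × 3 = 60
  Plant2 to R1: 45 × 9 = 405
  Plant2 to R3: 45 × 8 = 360
  Plant3 to R3: 30 × 2 = 60
Total = 10 + 60 + 405 + 360 + 60 = 895.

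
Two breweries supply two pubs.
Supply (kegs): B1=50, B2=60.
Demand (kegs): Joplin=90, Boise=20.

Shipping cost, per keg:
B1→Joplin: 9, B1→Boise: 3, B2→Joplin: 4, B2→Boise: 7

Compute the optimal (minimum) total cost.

An optimal shipping plan:
  B1→Joplin: 30 × 9 = 270
  B1→Boise: 20 × 3 = 60
  B2→Joplin: 60 × 4 = 240
Total = 270 + 60 + 240 = 570.
(Supply check: B1 ships 50; B2 ships 60.)

570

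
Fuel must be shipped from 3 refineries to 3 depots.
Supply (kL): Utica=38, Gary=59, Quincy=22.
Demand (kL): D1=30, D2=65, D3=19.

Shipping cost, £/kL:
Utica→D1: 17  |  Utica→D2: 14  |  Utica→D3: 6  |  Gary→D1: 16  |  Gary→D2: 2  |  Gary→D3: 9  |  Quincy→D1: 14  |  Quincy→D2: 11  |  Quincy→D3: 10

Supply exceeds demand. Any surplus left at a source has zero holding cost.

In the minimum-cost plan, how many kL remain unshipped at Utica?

5

An optimal plan:
  Utica→D1: 8 × £17 = £136
  Utica→D2: 6 × £14 = £84
  Utica→D3: 19 × £6 = £114
  Gary→D2: 59 × £2 = £118
  Quincy→D1: 22 × £14 = £308
Total cost = £760.
Utica ships 33 of its 38, leaving 5.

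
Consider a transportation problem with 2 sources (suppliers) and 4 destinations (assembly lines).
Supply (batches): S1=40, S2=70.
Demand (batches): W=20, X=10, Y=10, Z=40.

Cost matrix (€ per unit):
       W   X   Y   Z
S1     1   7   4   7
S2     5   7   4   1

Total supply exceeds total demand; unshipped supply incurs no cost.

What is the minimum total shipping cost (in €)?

Optimal allocation:
  S1–W: 20 × €1 = €20
  S1–X: 10 × €7 = €70
  S1–Y: 10 × €4 = €40
  S2–Z: 40 × €1 = €40
Total = 20 + 70 + 40 + 40 = €170.

170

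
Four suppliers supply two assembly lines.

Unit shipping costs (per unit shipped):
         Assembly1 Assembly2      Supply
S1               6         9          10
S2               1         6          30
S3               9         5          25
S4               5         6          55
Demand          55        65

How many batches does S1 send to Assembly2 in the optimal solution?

0

Solving gives:
  S1→Assembly1: 10 × 6 = 60
  S2→Assembly1: 30 × 1 = 30
  S3→Assembly2: 25 × 5 = 125
  S4→Assembly1: 15 × 5 = 75
  S4→Assembly2: 40 × 6 = 240
Total cost = 530.
The route S1→Assembly2 is not used.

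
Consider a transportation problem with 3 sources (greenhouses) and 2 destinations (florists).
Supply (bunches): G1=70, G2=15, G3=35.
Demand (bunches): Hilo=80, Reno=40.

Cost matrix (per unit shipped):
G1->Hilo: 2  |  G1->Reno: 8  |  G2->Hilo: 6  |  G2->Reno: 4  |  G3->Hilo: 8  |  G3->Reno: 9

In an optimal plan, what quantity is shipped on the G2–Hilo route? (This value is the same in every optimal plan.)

0

The minimum-cost plan:
  G1 to Hilo: 70 bunches
  G2 to Reno: 15 bunches
  G3 to Hilo: 10 bunches
  G3 to Reno: 25 bunches
Total cost = 505.
The route G2→Hilo is not used.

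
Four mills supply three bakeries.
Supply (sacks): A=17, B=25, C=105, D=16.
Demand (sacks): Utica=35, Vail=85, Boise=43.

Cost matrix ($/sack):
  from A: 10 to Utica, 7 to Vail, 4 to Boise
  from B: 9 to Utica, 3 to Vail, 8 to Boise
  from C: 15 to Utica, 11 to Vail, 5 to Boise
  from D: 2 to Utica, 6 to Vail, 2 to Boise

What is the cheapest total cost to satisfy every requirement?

1182

An optimal shipping plan:
  A–Utica: 17 × $10 = $170
  B–Vail: 25 × $3 = $75
  C–Utica: 2 × $15 = $30
  C–Vail: 60 × $11 = $660
  C–Boise: 43 × $5 = $215
  D–Utica: 16 × $2 = $32
Total = 170 + 75 + 30 + 660 + 215 + 32 = $1182.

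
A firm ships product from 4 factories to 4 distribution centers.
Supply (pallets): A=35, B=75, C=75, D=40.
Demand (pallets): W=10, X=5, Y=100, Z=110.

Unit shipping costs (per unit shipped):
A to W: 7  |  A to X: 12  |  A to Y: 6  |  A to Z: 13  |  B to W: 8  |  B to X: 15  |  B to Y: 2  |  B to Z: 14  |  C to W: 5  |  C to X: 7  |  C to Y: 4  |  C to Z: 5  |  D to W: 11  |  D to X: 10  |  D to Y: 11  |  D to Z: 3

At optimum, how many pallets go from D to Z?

40

Solving gives:
  A→W: 10 × 7 = 70
  A→Y: 25 × 6 = 150
  B→Y: 75 × 2 = 150
  C→X: 5 × 7 = 35
  C→Z: 70 × 5 = 350
  D→Z: 40 × 3 = 120
Total cost = 875.
So D→Z carries 40 pallets.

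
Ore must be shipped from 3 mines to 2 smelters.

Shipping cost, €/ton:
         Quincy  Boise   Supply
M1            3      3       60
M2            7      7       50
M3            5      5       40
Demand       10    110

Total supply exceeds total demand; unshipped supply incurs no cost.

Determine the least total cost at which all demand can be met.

520

Optimal allocation:
  M1–Boise: 60 × €3 = €180
  M2–Quincy: 10 × €7 = €70
  M2–Boise: 10 × €7 = €70
  M3–Boise: 40 × €5 = €200
Total = 180 + 70 + 70 + 200 = €520.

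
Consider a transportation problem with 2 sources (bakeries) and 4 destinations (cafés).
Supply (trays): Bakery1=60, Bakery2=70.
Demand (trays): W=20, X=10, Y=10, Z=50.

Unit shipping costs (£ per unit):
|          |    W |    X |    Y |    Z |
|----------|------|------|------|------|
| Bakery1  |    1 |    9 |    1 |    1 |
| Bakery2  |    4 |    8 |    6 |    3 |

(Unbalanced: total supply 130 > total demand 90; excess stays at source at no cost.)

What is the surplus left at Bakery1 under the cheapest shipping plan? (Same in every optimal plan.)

Minimum-cost shipments:
  Bakery1 to W: 20 × £1 = £20
  Bakery1 to Y: 10 × £1 = £10
  Bakery1 to Z: 30 × £1 = £30
  Bakery2 to X: 10 × £8 = £80
  Bakery2 to Z: 20 × £3 = £60
Total cost = £200.
Bakery1 ships 60 of its 60, leaving 0.

0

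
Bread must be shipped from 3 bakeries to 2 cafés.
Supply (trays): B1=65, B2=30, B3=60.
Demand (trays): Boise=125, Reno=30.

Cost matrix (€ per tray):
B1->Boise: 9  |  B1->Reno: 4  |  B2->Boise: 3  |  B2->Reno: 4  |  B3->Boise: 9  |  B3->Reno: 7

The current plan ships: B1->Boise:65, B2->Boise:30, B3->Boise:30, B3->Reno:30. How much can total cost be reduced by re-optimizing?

Current plan cost = 65·9 + 30·3 + 30·9 + 30·7 = €1155.
Optimal plan:
  B1->Boise: 35 × €9 = €315
  B1->Reno: 30 × €4 = €120
  B2->Boise: 30 × €3 = €90
  B3->Boise: 60 × €9 = €540
Optimal cost = €1065.
Saving = 1155 − 1065 = €90.

90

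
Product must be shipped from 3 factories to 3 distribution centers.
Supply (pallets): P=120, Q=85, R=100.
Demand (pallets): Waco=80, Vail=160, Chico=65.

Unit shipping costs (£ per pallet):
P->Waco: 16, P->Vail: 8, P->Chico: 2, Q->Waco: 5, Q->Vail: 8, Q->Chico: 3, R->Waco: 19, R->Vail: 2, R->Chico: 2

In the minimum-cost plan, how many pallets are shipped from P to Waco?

The minimum-cost plan:
  P–Vail: 55 pallets
  P–Chico: 65 pallets
  Q–Waco: 80 pallets
  Q–Vail: 5 pallets
  R–Vail: 100 pallets
Total cost = £1210.
The route P→Waco is not used.

0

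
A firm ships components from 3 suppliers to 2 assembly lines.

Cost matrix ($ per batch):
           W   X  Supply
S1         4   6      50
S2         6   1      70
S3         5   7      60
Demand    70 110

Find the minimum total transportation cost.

650

One minimum-cost allocation:
  S1→W: 50 × $4 = $200
  S2→X: 70 × $1 = $70
  S3→W: 20 × $5 = $100
  S3→X: 40 × $7 = $280
Total = 200 + 70 + 100 + 280 = $650.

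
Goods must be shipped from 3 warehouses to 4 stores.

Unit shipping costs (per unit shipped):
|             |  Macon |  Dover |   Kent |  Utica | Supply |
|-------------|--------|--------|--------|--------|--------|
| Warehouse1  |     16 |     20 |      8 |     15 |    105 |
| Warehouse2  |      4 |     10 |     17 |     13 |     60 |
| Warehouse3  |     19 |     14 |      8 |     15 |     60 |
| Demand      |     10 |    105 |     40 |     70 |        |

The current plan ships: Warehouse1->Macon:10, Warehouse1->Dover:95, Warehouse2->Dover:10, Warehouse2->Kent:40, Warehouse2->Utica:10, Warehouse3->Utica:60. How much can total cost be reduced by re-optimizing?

Current plan cost = 10·16 + 95·20 + 10·10 + 40·17 + 10·13 + 60·15 = 3870.
Optimal plan:
  Warehouse1→Kent: 35 × 8 = 280
  Warehouse1→Utica: 70 × 15 = 1050
  Warehouse2→Macon: 10 × 4 = 40
  Warehouse2→Dover: 50 × 10 = 500
  Warehouse3→Dover: 55 × 14 = 770
  Warehouse3→Kent: 5 × 8 = 40
Optimal cost = 2680.
Saving = 3870 − 2680 = 1190.

1190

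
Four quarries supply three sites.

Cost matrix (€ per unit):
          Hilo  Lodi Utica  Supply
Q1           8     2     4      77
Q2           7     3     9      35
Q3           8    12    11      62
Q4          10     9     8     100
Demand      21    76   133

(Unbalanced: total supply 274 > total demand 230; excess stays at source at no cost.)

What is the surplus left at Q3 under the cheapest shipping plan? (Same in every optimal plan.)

41

Minimum-cost shipments:
  Q1 to Lodi: 41 × €2 = €82
  Q1 to Utica: 36 × €4 = €144
  Q2 to Lodi: 35 × €3 = €105
  Q3 to Hilo: 21 × €8 = €168
  Q4 to Utica: 97 × €8 = €776
Total cost = €1275.
Q3 ships 21 of its 62, leaving 41.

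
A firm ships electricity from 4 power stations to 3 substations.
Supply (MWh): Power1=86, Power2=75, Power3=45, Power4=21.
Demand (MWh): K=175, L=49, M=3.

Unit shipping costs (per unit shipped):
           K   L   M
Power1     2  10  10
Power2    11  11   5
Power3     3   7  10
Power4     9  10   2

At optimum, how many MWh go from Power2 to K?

26

The minimum-cost plan:
  Power1 to K: 86 MWh
  Power2 to K: 26 MWh
  Power2 to L: 49 MWh
  Power3 to K: 45 MWh
  Power4 to K: 18 MWh
  Power4 to M: 3 MWh
Total cost = 1300.
So Power2→K carries 26 MWh.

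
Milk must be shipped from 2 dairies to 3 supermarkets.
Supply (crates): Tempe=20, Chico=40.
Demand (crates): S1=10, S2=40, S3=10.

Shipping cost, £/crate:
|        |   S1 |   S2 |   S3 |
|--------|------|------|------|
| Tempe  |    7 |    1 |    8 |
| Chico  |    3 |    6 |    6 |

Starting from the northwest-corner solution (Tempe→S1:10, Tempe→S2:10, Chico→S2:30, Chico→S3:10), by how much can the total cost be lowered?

Current plan cost = 10·7 + 10·1 + 30·6 + 10·6 = £320.
Optimal plan:
  Tempe->S2: 20 crates
  Chico->S1: 10 crates
  Chico->S2: 20 crates
  Chico->S3: 10 crates
Optimal cost = £230.
Saving = 320 − 230 = £90.

90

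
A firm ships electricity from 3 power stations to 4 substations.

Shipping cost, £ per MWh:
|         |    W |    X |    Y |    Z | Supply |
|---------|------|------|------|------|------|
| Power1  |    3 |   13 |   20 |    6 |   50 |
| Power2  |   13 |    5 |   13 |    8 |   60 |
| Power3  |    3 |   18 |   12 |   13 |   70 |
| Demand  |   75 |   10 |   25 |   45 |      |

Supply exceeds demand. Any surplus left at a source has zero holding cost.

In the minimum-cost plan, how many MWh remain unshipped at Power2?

An optimal plan:
  Power1–W: 5 × £3 = £15
  Power1–Z: 45 × £6 = £270
  Power2–X: 10 × £5 = £50
  Power2–Y: 25 × £13 = £325
  Power3–W: 70 × £3 = £210
Total cost = £870.
Power2 ships 35 of its 60, leaving 25.

25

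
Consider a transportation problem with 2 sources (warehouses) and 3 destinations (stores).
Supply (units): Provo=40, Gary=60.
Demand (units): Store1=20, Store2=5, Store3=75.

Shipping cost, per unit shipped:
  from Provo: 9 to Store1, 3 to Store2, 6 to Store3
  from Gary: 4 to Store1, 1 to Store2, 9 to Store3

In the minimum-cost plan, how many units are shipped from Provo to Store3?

The minimum-cost plan:
  Provo to Store3: 40 × 6 = 240
  Gary to Store1: 20 × 4 = 80
  Gary to Store2: 5 × 1 = 5
  Gary to Store3: 35 × 9 = 315
Total cost = 640.
So Provo→Store3 carries 40 units.

40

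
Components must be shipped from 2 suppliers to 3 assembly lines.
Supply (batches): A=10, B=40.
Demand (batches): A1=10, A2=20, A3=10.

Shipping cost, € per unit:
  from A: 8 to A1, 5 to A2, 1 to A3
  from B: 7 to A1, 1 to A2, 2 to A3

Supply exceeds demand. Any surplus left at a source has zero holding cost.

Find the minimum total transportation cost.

An optimal shipping plan:
  A->A3: 10 × €1 = €10
  B->A1: 10 × €7 = €70
  B->A2: 20 × €1 = €20
Total = 10 + 70 + 20 = €100.

100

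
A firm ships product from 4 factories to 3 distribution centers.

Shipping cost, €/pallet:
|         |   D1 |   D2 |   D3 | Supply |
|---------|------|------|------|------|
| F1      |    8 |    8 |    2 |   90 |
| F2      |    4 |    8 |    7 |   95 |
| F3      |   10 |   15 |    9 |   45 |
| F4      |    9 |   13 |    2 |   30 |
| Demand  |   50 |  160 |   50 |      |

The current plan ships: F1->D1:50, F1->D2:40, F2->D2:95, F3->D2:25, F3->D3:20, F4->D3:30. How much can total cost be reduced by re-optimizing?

Current plan cost = 50·8 + 40·8 + 95·8 + 25·15 + 20·9 + 30·2 = €2095.
Optimal plan:
  F1→D2: 70 × €8 = €560
  F1→D3: 20 × €2 = €40
  F2→D1: 5 × €4 = €20
  F2→D2: 90 × €8 = €720
  F3→D1: 45 × €10 = €450
  F4→D3: 30 × €2 = €60
Optimal cost = €1850.
Saving = 2095 − 1850 = €245.

245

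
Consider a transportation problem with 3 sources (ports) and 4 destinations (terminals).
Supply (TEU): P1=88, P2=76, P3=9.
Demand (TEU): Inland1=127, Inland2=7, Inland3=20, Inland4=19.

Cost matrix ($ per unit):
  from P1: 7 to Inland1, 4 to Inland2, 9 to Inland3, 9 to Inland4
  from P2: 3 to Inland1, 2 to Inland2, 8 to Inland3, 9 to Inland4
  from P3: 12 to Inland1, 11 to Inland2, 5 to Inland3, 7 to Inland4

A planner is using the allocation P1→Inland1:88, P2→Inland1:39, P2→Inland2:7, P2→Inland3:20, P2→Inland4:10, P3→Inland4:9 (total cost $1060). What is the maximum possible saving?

132

Current plan cost = 88·7 + 39·3 + 7·2 + 20·8 + 10·9 + 9·7 = $1060.
Optimal plan:
  P1–Inland1: 51 × $7 = $357
  P1–Inland2: 7 × $4 = $28
  P1–Inland3: 11 × $9 = $99
  P1–Inland4: 19 × $9 = $171
  P2–Inland1: 76 × $3 = $228
  P3–Inland3: 9 × $5 = $45
Optimal cost = $928.
Saving = 1060 − 928 = $132.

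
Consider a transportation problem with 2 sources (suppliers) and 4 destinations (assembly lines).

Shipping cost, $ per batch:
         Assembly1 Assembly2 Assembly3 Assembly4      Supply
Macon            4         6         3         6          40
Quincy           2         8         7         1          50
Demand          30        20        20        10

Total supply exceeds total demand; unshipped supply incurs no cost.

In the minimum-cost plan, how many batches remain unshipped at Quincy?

Minimum-cost shipments:
  Macon->Assembly2: 20 batches
  Macon->Assembly3: 20 batches
  Quincy->Assembly1: 30 batches
  Quincy->Assembly4: 10 batches
Total cost = $250.
Quincy ships 40 of its 50, leaving 10.

10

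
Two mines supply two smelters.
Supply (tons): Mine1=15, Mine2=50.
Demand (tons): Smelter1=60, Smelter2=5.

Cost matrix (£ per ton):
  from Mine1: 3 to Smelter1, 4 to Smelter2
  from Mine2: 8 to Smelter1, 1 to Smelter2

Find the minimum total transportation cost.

410

A cheapest plan:
  Mine1–Smelter1: 15 × £3 = £45
  Mine2–Smelter1: 45 × £8 = £360
  Mine2–Smelter2: 5 × £1 = £5
Total = 45 + 360 + 5 = £410.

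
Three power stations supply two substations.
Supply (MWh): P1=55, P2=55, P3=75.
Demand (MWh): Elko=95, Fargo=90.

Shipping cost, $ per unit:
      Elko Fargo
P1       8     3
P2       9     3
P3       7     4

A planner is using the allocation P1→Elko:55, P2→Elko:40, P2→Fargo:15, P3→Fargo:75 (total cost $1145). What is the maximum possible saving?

190

Current plan cost = 55·8 + 40·9 + 15·3 + 75·4 = $1145.
Optimal plan:
  P1 to Elko: 20 × $8 = $160
  P1 to Fargo: 35 × $3 = $105
  P2 to Fargo: 55 × $3 = $165
  P3 to Elko: 75 × $7 = $525
Optimal cost = $955.
Saving = 1145 − 955 = $190.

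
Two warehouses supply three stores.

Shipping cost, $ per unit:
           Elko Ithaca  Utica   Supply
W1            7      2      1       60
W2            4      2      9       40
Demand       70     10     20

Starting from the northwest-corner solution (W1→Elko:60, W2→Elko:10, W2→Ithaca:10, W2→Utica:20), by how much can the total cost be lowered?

Current plan cost = 60·7 + 10·4 + 10·2 + 20·9 = $660.
Optimal plan:
  W1→Elko: 30 units
  W1→Ithaca: 10 units
  W1→Utica: 20 units
  W2→Elko: 40 units
Optimal cost = $410.
Saving = 660 − 410 = $250.

250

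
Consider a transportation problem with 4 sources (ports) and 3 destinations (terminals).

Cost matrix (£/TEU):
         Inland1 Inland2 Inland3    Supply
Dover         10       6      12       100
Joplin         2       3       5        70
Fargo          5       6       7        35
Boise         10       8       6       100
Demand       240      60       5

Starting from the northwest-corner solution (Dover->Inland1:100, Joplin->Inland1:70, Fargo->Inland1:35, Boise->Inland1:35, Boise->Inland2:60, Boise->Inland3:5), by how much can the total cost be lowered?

Current plan cost = 100·10 + 70·2 + 35·5 + 35·10 + 60·8 + 5·6 = £2175.
Optimal plan:
  Dover to Inland1: 40 × £10 = £400
  Dover to Inland2: 60 × £6 = £360
  Joplin to Inland1: 70 × £2 = £140
  Fargo to Inland1: 35 × £5 = £175
  Boise to Inland1: 95 × £10 = £950
  Boise to Inland3: 5 × £6 = £30
Optimal cost = £2055.
Saving = 2175 − 2055 = £120.

120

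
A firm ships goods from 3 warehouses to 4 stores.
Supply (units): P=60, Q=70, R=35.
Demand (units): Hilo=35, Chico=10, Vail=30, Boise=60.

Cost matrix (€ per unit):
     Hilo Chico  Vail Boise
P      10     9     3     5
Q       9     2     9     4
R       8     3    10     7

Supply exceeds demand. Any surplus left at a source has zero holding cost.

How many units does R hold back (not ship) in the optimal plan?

0

Minimum-cost shipments:
  P→Vail: 30 units
  Q→Chico: 10 units
  Q→Boise: 60 units
  R→Hilo: 35 units
Total cost = €630.
R ships 35 of its 35, leaving 0.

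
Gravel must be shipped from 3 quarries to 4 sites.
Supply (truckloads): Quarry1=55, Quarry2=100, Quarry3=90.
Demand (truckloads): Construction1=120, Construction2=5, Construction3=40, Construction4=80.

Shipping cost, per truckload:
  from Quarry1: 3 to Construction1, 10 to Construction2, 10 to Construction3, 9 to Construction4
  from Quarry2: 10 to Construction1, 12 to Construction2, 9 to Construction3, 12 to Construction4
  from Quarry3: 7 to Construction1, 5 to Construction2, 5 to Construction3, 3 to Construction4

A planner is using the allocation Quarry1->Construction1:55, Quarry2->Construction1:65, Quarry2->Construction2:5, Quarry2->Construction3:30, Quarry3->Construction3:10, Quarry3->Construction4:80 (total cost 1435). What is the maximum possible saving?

Current plan cost = 55·3 + 65·10 + 5·12 + 30·9 + 10·5 + 80·3 = 1435.
Optimal plan:
  Quarry1->Construction1: 55 truckloads
  Quarry2->Construction1: 65 truckloads
  Quarry2->Construction3: 35 truckloads
  Quarry3->Construction2: 5 truckloads
  Quarry3->Construction3: 5 truckloads
  Quarry3->Construction4: 80 truckloads
Optimal cost = 1420.
Saving = 1435 − 1420 = 15.

15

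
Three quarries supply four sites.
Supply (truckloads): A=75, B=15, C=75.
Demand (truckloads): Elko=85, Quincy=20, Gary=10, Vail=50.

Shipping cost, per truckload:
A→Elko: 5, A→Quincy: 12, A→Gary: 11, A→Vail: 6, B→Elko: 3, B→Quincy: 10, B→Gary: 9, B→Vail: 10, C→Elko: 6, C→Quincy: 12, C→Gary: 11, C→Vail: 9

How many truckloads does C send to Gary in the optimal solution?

The minimum-cost plan:
  A→Elko: 25 × 5 = 125
  A→Vail: 50 × 6 = 300
  B→Elko: 15 × 3 = 45
  C→Elko: 45 × 6 = 270
  C→Quincy: 20 × 12 = 240
  C→Gary: 10 × 11 = 110
Total cost = 1090.
So C→Gary carries 10 truckloads.

10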